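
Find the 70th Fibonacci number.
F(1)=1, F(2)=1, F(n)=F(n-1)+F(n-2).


Fibonacci sequence: 1, 1, 2, 3, 5, 8, 13, 21, 34, 55, 89, ...
F(70) = 190392490709135

F(70) = 190392490709135


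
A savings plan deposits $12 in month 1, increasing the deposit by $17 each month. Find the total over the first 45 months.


aₙ = 12 + (45-1)×17 = 760
Sₙ = n(a₁+aₙ)/2 = 45×(12+760)/2
= 45×772/2 = 17370

S_45 = 17370


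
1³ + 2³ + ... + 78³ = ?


n(n+1)/2 = 78×79/2 = 3081
Σk³ = 3081² = 9492561

Σk³ = 9492561


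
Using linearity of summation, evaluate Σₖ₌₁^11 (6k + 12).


Σ(6k+12) = 6·Σk + 12·n
= 6·66 + 12·11
= 396 + 132 = 528

Σ = 528


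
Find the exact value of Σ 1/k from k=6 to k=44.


Σₖ₌6^44 1/k = 1/6 + 1/7 + 1/8 + ... + 1/44
= 2811602488175143027/1345655451257488800
≈ 2.0894

Sum = 2811602488175143027/1345655451257488800 ≈ 2.0894


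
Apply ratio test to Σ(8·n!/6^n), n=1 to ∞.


aₙ = 8·n!/6^n
a_{n+1}/aₙ = (n+1)!/6^(n+1) × 6^n/n!  (constant 8 cancels)
= (n+1)/6
L = lim(n→∞) (n+1)/6 = ∞
L > 1 → series DIVERGES

Diverges (ratio test: L = ∞ > 1)


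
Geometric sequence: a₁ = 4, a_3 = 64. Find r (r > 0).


r^(n-1) = aₙ/a₁
r^2 = 64/4 = 16
r = 16^(1/2)
= ±4; taking r > 0 gives r = 4

r = 4


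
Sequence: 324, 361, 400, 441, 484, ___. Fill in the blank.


Pattern: perfect squares: n²
Terms: 324, 361, 400, 441, 484
Next term = 529

Next term = 529


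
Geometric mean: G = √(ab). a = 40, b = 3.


GM = √(40×3) = √120 = 10.9545

GM = 10.9545


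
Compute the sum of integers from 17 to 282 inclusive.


Σₖ₌17^282 k = Σₖ₌₁^282 k − Σₖ₌₁^16 k
= 282·283/2 − 16·17/2
= 39903 − 136 = 39767

Σk = 39767


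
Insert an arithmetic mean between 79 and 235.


AM = (79 + 235)/2 = 314/2 = 157

AM = 157


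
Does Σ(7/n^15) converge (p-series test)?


p-series test: Σ c/n^p converges if p > 1, diverges if p ≤ 1 (constant c > 0 doesn't affect convergence).
p = 15
15 > 1 → CONVERGES

Converges (p = 15 > 1)


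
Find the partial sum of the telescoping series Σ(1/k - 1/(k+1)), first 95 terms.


Telescoping: adjacent terms cancel.
= 1/1 - 1/96
= 1 - 1/96 = 95/96

Sum = 95/96


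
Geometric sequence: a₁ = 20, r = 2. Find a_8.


aₙ = a₁·r^(n-1)
= 20×2^7
= 20×128
= 2560

a_8 = 2560


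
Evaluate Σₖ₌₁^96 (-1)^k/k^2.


S = -1 + 1/4 - 1/9 + 1/16 - 1/25 + 1/36 - 1/49 + 1/64 ± ...
= -0.8224
(Full series converges to -π²/12 ≈ -0.8225)

S_96 = -0.8224


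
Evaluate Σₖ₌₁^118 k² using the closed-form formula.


n = 118
n(n+1)(2n+1)/6 = 118×119×237/6
= 3327954/6 = 554659

Σk² = 554659


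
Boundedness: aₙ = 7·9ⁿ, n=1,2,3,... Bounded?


aₙ = 7·9ⁿ → as n→∞, aₙ→∞ (since base 9 > 1)
No finite upper bound exists
The sequence is UNBOUNDED

Unbounded (aₙ → ∞ as n → ∞)


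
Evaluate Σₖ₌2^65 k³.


Σₖ₌2^65 k³ = [65·66/2]² − [1·2/2]²
= 4601025 − 1 = 4601024

Σk³ = 4601024


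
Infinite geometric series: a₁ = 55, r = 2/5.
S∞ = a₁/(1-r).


S∞ = a₁/(1-r) = 55/(1 - 2/5)
= 55/(3/5)
= 275/3

S∞ = 275/3


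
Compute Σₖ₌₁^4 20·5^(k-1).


Sₙ = 20×(5^4 - 1)/(5 - 1)
= 20×(625 - 1)/4
= 20×624/4
= 3120

S_4 = 3120


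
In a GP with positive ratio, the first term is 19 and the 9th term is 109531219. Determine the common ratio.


r^(n-1) = aₙ/a₁
r^8 = 109531219/19 = 5764801
r = 5764801^(1/8)
= ±7; taking r > 0 gives r = 7

r = 7


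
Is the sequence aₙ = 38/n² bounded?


a₁ = 38, a₂ = 38/4, a₃ = 38/9, ...
0 < aₙ ≤ 38 for all n ≥ 1
The sequence IS bounded

Bounded (0 < aₙ ≤ 38)


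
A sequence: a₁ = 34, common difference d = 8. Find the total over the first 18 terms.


aₙ = 34 + (18-1)×8 = 170
Sₙ = n(a₁+aₙ)/2 = 18×(34+170)/2
= 18×204/2 = 1836

S_18 = 1836


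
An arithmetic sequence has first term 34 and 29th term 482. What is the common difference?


d = (aₙ - a₁)/(n-1)
= (482 - 34)/(29-1)
= 448/28 = 16

d = 16


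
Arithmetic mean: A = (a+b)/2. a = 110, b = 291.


AM = (110 + 291)/2 = 401/2 = 200.5

AM = 200.5


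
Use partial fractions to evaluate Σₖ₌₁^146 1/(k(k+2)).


1/(k(k+2)) = (1/2)·(1/k - 1/(k+2)) (partial fractions)
Telescoping: Σ = (1/2)·(1 + 1/2 - 1/147 - 1/148) = 32339/43512

Sum = 32339/43512


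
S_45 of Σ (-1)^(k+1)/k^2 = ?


S = 1 - 1/4 + 1/9 - 1/16 + 1/25 - 1/36 + 1/49 - 1/64 ± ...
= 0.8227
(Full series converges to +π²/12 ≈ +0.8225)

S_45 = 0.8227


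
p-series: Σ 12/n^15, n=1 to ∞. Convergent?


p-series test: Σ c/n^p converges if p > 1, diverges if p ≤ 1 (constant c > 0 doesn't affect convergence).
p = 15
15 > 1 → CONVERGES

Converges (p = 15 > 1)


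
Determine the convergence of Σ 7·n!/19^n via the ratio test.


aₙ = 7·n!/19^n
a_{n+1}/aₙ = (n+1)!/19^(n+1) × 19^n/n!  (constant 7 cancels)
= (n+1)/19
L = lim(n→∞) (n+1)/19 = ∞
L > 1 → series DIVERGES

Diverges (ratio test: L = ∞ > 1)


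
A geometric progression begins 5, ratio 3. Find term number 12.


aₙ = a₁·r^(n-1)
= 5×3^11
= 5×177147
= 885735

a_12 = 885735


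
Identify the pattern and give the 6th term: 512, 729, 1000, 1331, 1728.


Pattern: perfect cubes: n³
Terms: 512, 729, 1000, 1331, 1728
Next term = 2197

Next term = 2197


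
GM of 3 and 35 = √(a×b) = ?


GM = √(3×35) = √105 = 10.247

GM = 10.247


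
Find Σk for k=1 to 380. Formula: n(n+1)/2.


n(n+1)/2 = 380×381/2 = 144780/2 = 72390

Σk = 72390


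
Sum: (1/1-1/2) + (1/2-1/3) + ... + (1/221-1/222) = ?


Telescoping: adjacent terms cancel.
= 1/1 - 1/222
= 1 - 1/222 = 221/222

Sum = 221/222


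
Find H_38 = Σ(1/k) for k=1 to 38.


H_38 = 1/1 + 1/2 + 1/3 + ... + 1/38
= 2053580969474233/485721041551200
≈ 4.2279

H_38 = 2053580969474233/485721041551200 ≈ 4.2279


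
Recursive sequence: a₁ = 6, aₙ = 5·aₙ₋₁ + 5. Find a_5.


Computing step by step:
a_1 = 6
a_2 = 35
a_3 = 180
a_4 = 905
a_5 = 4530


a_5 = 4530


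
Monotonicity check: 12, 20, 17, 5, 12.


Differences: 8, -3, -12, 7
Difference at position 1 is +8 (> 0) but position 2 is -3 (< 0) — sequence both rises and falls
→ NOT monotonic

Not monotonic


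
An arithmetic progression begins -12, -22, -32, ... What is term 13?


aₙ = a₁ + (n-1)d
= -12 + (13-1)×-10
= -12 - 120
= -132

a_13 = -132


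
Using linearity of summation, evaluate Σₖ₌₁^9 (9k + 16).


Σ(9k+16) = 9·Σk + 16·n
= 9·45 + 16·9
= 405 + 144 = 549

Σ = 549


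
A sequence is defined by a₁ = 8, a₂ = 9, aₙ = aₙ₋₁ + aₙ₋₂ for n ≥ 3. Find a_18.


Computing iteratively: 8, 9, 17, 26, 43, 69, 112, 181, 293, 474, 767, 1241, ...
a_18 = 22269

a_18 = 22269


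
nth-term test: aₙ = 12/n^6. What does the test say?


lim(n→∞) 12/n^6 = 0
lim aₙ = 0 → nth-term test is INCONCLUSIVE
(Need other tests; this is actually a convergent p-series with p=6 > 1)

Inconclusive (lim aₙ = 0; need another test)


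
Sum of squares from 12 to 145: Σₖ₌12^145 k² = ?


Σₖ₌12^145 k² = Σₖ₌₁^145 k² − Σₖ₌₁^11 k²
= 145·146·291/6 − 11·12·23/6
= 1026745 − 506 = 1026239

Σk² = 1026239


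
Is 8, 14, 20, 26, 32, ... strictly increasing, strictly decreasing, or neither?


Differences: 6, 6, 6, 6
All differences > 0 → strictly INCREASING

Monotonically increasing


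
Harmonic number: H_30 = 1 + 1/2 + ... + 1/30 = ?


H_30 = 1/1 + 1/2 + 1/3 + ... + 1/30
= 9304682830147/2329089562800
≈ 3.995

H_30 = 9304682830147/2329089562800 ≈ 3.995


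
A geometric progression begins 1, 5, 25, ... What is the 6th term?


aₙ = a₁·r^(n-1)
= 1×5^5
= 1×3125
= 3125

a_6 = 3125


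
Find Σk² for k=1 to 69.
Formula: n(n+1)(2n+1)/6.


n = 69
n(n+1)(2n+1)/6 = 69×70×139/6
= 671370/6 = 111895

Σk² = 111895


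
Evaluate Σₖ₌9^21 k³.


Σₖ₌9^21 k³ = [21·22/2]² − [8·9/2]²
= 53361 − 1296 = 52065

Σk³ = 52065


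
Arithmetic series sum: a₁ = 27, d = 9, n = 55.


aₙ = 27 + (55-1)×9 = 513
Sₙ = n(a₁+aₙ)/2 = 55×(27+513)/2
= 55×540/2 = 14850

S_55 = 14850


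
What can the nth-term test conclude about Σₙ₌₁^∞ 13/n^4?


lim(n→∞) 13/n^4 = 0
lim aₙ = 0 → nth-term test is INCONCLUSIVE
(Need other tests; this is actually a convergent p-series with p=4 > 1)

Inconclusive (lim aₙ = 0; need another test)


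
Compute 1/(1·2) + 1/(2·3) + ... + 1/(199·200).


1/(k(k+1)) = 1/k - 1/(k+1) (partial fractions)
Telescoping: Σ = 1 - 1/200 = 199/200

Sum = 199/200


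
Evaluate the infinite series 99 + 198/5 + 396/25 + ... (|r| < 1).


S∞ = a₁/(1-r) = 99/(1 - 2/5)
= 99/(3/5)
= 165

S∞ = 165


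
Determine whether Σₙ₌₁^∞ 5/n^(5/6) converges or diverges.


p-series test: Σ c/n^p converges if p > 1, diverges if p ≤ 1 (constant c > 0 doesn't affect convergence).
p = 5/6
5/6 ≤ 1 → DIVERGES

Diverges (p = 5/6 ≤ 1)


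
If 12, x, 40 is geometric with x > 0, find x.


GM = √(12×40) = √480 = 21.9089

GM = 21.9089


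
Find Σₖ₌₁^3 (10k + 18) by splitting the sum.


Σ(10k+18) = 10·Σk + 18·n
= 10·6 + 18·3
= 60 + 54 = 114

Σ = 114


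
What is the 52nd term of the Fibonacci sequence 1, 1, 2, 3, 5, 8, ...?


Fibonacci sequence: 1, 1, 2, 3, 5, 8, 13, 21, 34, 55, 89, ...
F(52) = 32951280099

F(52) = 32951280099


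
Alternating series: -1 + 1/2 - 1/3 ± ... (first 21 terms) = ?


S = -1 + 1/2 - 1/3 + 1/4 - 1/5 + 1/6 - 1/7 + 1/8 ± ...
= -0.7164
(Full series converges to -ln(2) ≈ -0.6931)

S_21 = -0.7164


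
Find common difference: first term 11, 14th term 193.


d = (aₙ - a₁)/(n-1)
= (193 - 11)/(14-1)
= 182/13 = 14

d = 14


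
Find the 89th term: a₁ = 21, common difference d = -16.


aₙ = a₁ + (n-1)d
= 21 + (89-1)×-16
= 21 - 1408
= -1387

a_89 = -1387


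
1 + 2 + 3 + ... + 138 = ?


n(n+1)/2 = 138×139/2 = 19182/2 = 9591

Σk = 9591


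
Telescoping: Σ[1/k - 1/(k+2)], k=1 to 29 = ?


Telescoping with gap 2: two head and two tail terms survive.
= (1 + 1/2) - (1/30 + 1/31)
= 3/2 - 1/30 - 1/31 = 667/465

Sum = 667/465


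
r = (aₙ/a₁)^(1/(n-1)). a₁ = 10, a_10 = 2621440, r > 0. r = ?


r^(n-1) = aₙ/a₁
r^9 = 2621440/10 = 262144
r = 262144^(1/9)
= 4

r = 4


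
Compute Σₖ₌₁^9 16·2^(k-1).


Sₙ = 16×(2^9 - 1)/(2 - 1)
= 16×(512 - 1)/1
= 16×511/1
= 8176

S_9 = 8176


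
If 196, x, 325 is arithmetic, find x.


AM = (196 + 325)/2 = 521/2 = 260.5

AM = 260.5


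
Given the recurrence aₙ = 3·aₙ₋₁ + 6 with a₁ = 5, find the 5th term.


Computing step by step:
a_1 = 5
a_2 = 21
a_3 = 69
a_4 = 213
a_5 = 645


a_5 = 645


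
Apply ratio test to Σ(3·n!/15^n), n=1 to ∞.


aₙ = 3·n!/15^n
a_{n+1}/aₙ = (n+1)!/15^(n+1) × 15^n/n!  (constant 3 cancels)
= (n+1)/15
L = lim(n→∞) (n+1)/15 = ∞
L > 1 → series DIVERGES

Diverges (ratio test: L = ∞ > 1)


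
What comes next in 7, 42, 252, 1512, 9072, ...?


Pattern: geometric (r=6)
Terms: 7, 42, 252, 1512, 9072
Next term = 54432

Next term = 54432


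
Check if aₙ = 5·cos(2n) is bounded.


For all n, -1 ≤ cos(2n) ≤ 1, so -5 ≤ 5·cos(2n) ≤ 5
Lower bound: -5, Upper bound: 5
The sequence IS bounded

Bounded (-5 ≤ aₙ ≤ 5)


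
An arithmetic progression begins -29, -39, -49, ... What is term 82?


aₙ = a₁ + (n-1)d
= -29 + (82-1)×-10
= -29 - 810
= -839

a_82 = -839


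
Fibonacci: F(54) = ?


Fibonacci sequence: 1, 1, 2, 3, 5, 8, 13, 21, 34, 55, 89, ...
F(54) = 86267571272

F(54) = 86267571272


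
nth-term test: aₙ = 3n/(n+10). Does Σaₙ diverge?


lim(n→∞) 3n/(n+10) = 3/1 = 3  (divide numerator and denominator by n)
lim aₙ = 3 ≠ 0 → series DIVERGES

Diverges (lim aₙ = 3 ≠ 0)


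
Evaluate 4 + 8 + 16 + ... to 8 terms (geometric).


Sₙ = 4×(2^8 - 1)/(2 - 1)
= 4×(256 - 1)/1
= 4×255/1
= 1020

S_8 = 1020


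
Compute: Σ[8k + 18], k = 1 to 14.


Σ(8k+18) = 8·Σk + 18·n
= 8·105 + 18·14
= 840 + 252 = 1092

Σ = 1092


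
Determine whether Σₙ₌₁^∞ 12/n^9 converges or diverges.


p-series test: Σ c/n^p converges if p > 1, diverges if p ≤ 1 (constant c > 0 doesn't affect convergence).
p = 9
9 > 1 → CONVERGES

Converges (p = 9 > 1)


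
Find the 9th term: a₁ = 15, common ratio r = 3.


aₙ = a₁·r^(n-1)
= 15×3^8
= 15×6561
= 98415

a_9 = 98415


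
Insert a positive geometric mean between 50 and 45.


GM = √(50×45) = √2250 = 47.4342

GM = 47.4342


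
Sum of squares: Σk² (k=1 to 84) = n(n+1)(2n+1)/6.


n = 84
n(n+1)(2n+1)/6 = 84×85×169/6
= 1206660/6 = 201110

Σk² = 201110


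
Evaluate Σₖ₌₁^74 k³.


n(n+1)/2 = 74×75/2 = 2775
Σk³ = 2775² = 7700625

Σk³ = 7700625


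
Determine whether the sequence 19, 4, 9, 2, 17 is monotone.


Differences: -15, 5, -7, 15
Difference at position 2 is +5 (> 0) but position 1 is -15 (< 0) — sequence both rises and falls
→ NOT monotonic

Not monotonic


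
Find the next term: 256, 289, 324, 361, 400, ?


Pattern: perfect squares: n²
Terms: 256, 289, 324, 361, 400
Next term = 441

Next term = 441


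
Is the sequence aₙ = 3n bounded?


aₙ = 3n → as n→∞, aₙ→∞
No finite upper bound exists
The sequence is UNBOUNDED

Unbounded (aₙ → ∞ as n → ∞)


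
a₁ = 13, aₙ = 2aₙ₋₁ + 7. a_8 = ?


Computing step by step:
a_1 = 13
a_2 = 33
a_3 = 73
a_4 = 153
a_5 = 313
a_6 = 633
a_7 = 1273
a_8 = 2553


a_8 = 2553


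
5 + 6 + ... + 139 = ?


Σₖ₌5^139 k = Σₖ₌₁^139 k − Σₖ₌₁^4 k
= 139·140/2 − 4·5/2
= 9730 − 10 = 9720

Σk = 9720


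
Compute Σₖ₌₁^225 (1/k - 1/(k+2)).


Telescoping with gap 2: two head and two tail terms survive.
= (1 + 1/2) - (1/226 + 1/227)
= 3/2 - 1/226 - 1/227 = 38250/25651

Sum = 38250/25651


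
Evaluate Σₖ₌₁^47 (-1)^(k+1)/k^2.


S = 1 - 1/4 + 1/9 - 1/16 + 1/25 - 1/36 + 1/49 - 1/64 ± ...
= 0.8227
(Full series converges to +π²/12 ≈ +0.8225)

S_47 = 0.8227


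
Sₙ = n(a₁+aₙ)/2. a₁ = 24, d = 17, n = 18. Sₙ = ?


aₙ = 24 + (18-1)×17 = 313
Sₙ = n(a₁+aₙ)/2 = 18×(24+313)/2
= 18×337/2 = 3033

S_18 = 3033


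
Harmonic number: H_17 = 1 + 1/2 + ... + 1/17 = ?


H_17 = 1/1 + 1/2 + 1/3 + ... + 1/17
= 42142223/12252240
≈ 3.4396

H_17 = 42142223/12252240 ≈ 3.4396


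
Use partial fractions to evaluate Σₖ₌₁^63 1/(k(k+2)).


1/(k(k+2)) = (1/2)·(1/k - 1/(k+2)) (partial fractions)
Telescoping: Σ = (1/2)·(1 + 1/2 - 1/64 - 1/65) = 6111/8320

Sum = 6111/8320


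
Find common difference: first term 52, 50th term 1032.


d = (aₙ - a₁)/(n-1)
= (1032 - 52)/(50-1)
= 980/49 = 20

d = 20


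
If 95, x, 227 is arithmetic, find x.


AM = (95 + 227)/2 = 322/2 = 161

AM = 161


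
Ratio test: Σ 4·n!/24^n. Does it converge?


aₙ = 4·n!/24^n
a_{n+1}/aₙ = (n+1)!/24^(n+1) × 24^n/n!  (constant 4 cancels)
= (n+1)/24
L = lim(n→∞) (n+1)/24 = ∞
L > 1 → series DIVERGES

Diverges (ratio test: L = ∞ > 1)


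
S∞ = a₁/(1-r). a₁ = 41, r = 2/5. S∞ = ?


S∞ = a₁/(1-r) = 41/(1 - 2/5)
= 41/(3/5)
= 205/3

S∞ = 205/3


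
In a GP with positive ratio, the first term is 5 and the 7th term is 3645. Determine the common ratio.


r^(n-1) = aₙ/a₁
r^6 = 3645/5 = 729
r = 729^(1/6)
= ±3; taking r > 0 gives r = 3

r = 3


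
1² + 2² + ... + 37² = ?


n = 37
n(n+1)(2n+1)/6 = 37×38×75/6
= 105450/6 = 17575

Σk² = 17575


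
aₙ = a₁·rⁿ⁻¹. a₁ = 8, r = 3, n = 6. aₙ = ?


aₙ = a₁·r^(n-1)
= 8×3^5
= 8×243
= 1944

a_6 = 1944


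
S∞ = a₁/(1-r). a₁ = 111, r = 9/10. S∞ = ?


S∞ = a₁/(1-r) = 111/(1 - 9/10)
= 111/(1/10)
= 1110

S∞ = 1110


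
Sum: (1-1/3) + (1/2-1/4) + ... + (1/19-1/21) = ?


Telescoping with gap 2: two head and two tail terms survive.
= (1 + 1/2) - (1/20 + 1/21)
= 3/2 - 1/20 - 1/21 = 589/420

Sum = 589/420


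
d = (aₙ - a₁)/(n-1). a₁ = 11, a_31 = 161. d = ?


d = (aₙ - a₁)/(n-1)
= (161 - 11)/(31-1)
= 150/30 = 5

d = 5


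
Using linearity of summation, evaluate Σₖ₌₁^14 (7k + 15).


Σ(7k+15) = 7·Σk + 15·n
= 7·105 + 15·14
= 735 + 210 = 945

Σ = 945


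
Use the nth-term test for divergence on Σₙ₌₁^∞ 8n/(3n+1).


lim(n→∞) 8n/(3n+1) = 8/3 = 8/3  (divide numerator and denominator by n)
lim aₙ = 8/3 ≠ 0 → series DIVERGES

Diverges (lim aₙ = 8/3 ≠ 0)


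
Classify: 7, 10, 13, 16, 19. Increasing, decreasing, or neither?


Differences: 3, 3, 3, 3
All differences > 0 → strictly INCREASING

Monotonically increasing


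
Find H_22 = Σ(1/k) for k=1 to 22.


H_22 = 1/1 + 1/2 + 1/3 + ... + 1/22
= 19093197/5173168
≈ 3.6908

H_22 = 19093197/5173168 ≈ 3.6908


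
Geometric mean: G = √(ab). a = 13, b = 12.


GM = √(13×12) = √156 = 12.49

GM = 12.49


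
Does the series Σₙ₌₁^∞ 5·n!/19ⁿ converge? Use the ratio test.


aₙ = 5·n!/19^n
a_{n+1}/aₙ = (n+1)!/19^(n+1) × 19^n/n!  (constant 5 cancels)
= (n+1)/19
L = lim(n→∞) (n+1)/19 = ∞
L > 1 → series DIVERGES

Diverges (ratio test: L = ∞ > 1)


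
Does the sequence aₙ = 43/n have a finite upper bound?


a₁ = 43, a₂ = 43/2, a₃ = 43/3, ...
0 < aₙ ≤ 43 for all n ≥ 1
Lower bound: 0, Upper bound: 43
The sequence IS bounded

Bounded (0 < aₙ ≤ 43)


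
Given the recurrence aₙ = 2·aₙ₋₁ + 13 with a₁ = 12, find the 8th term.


Computing step by step:
a_1 = 12
a_2 = 37
a_3 = 87
a_4 = 187
a_5 = 387
a_6 = 787
a_7 = 1587
a_8 = 3187


a_8 = 3187


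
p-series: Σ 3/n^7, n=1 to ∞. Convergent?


p-series test: Σ c/n^p converges if p > 1, diverges if p ≤ 1 (constant c > 0 doesn't affect convergence).
p = 7
7 > 1 → CONVERGES

Converges (p = 7 > 1)


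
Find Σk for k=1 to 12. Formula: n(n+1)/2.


n(n+1)/2 = 12×13/2 = 156/2 = 78

Σk = 78


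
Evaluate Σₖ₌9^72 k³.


Σₖ₌9^72 k³ = [72·73/2]² − [8·9/2]²
= 6906384 − 1296 = 6905088

Σk³ = 6905088


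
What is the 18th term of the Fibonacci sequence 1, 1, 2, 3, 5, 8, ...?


Fibonacci sequence: 1, 1, 2, 3, 5, 8, 13, 21, 34, 55, 89, ...
F(18) = 2584

F(18) = 2584


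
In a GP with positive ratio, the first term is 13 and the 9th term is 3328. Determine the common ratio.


r^(n-1) = aₙ/a₁
r^8 = 3328/13 = 256
r = 256^(1/8)
= ±2; taking r > 0 gives r = 2

r = 2


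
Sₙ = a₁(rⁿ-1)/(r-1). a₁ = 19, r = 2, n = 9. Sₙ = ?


Sₙ = 19×(2^9 - 1)/(2 - 1)
= 19×(512 - 1)/1
= 19×511/1
= 9709

S_9 = 9709


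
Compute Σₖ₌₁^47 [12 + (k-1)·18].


aₙ = 12 + (47-1)×18 = 840
Sₙ = n(a₁+aₙ)/2 = 47×(12+840)/2
= 47×852/2 = 20022

S_47 = 20022


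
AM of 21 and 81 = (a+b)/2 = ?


AM = (21 + 81)/2 = 102/2 = 51

AM = 51


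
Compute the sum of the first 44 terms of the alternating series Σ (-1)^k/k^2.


S = -1 + 1/4 - 1/9 + 1/16 - 1/25 + 1/36 - 1/49 + 1/64 ± ...
= -0.8222
(Full series converges to -π²/12 ≈ -0.8225)

S_44 = -0.8222


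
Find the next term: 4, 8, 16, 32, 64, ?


Pattern: powers of 2: 2ⁿ
Terms: 4, 8, 16, 32, 64
Next term = 128

Next term = 128


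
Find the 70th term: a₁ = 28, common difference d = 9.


aₙ = a₁ + (n-1)d
= 28 + (70-1)×9
= 28 + 621
= 649

a_70 = 649


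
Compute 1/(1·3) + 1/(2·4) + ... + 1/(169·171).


1/(k(k+2)) = (1/2)·(1/k - 1/(k+2)) (partial fractions)
Telescoping: Σ = (1/2)·(1 + 1/2 - 1/170 - 1/171) = 10816/14535

Sum = 10816/14535


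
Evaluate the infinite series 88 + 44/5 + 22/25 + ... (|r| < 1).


S∞ = a₁/(1-r) = 88/(1 - 1/10)
= 88/(9/10)
= 880/9

S∞ = 880/9


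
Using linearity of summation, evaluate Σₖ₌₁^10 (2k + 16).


Σ(2k+16) = 2·Σk + 16·n
= 2·55 + 16·10
= 110 + 160 = 270

Σ = 270


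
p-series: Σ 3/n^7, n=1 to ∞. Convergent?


p-series test: Σ c/n^p converges if p > 1, diverges if p ≤ 1 (constant c > 0 doesn't affect convergence).
p = 7
7 > 1 → CONVERGES

Converges (p = 7 > 1)


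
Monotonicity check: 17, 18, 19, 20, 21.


Differences: 1, 1, 1, 1
All differences > 0 → strictly INCREASING

Monotonically increasing


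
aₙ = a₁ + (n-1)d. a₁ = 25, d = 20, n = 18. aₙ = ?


aₙ = a₁ + (n-1)d
= 25 + (18-1)×20
= 25 + 340
= 365

a_18 = 365


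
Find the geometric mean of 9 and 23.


GM = √(9×23) = √207 = 14.3875

GM = 14.3875


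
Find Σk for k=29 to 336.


Σₖ₌29^336 k = Σₖ₌₁^336 k − Σₖ₌₁^28 k
= 336·337/2 − 28·29/2
= 56616 − 406 = 56210

Σk = 56210


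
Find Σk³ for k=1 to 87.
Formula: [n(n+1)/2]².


n(n+1)/2 = 87×88/2 = 3828
Σk³ = 3828² = 14653584

Σk³ = 14653584


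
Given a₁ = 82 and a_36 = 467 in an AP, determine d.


d = (aₙ - a₁)/(n-1)
= (467 - 82)/(36-1)
= 385/35 = 11

d = 11


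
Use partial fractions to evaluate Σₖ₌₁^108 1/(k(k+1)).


1/(k(k+1)) = 1/k - 1/(k+1) (partial fractions)
Telescoping: Σ = 1 - 1/109 = 108/109

Sum = 108/109


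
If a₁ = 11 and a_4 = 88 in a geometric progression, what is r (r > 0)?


r^(n-1) = aₙ/a₁
r^3 = 88/11 = 8
r = 8^(1/3)
= 2

r = 2


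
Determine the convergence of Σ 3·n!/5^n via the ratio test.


aₙ = 3·n!/5^n
a_{n+1}/aₙ = (n+1)!/5^(n+1) × 5^n/n!  (constant 3 cancels)
= (n+1)/5
L = lim(n→∞) (n+1)/5 = ∞
L > 1 → series DIVERGES

Diverges (ratio test: L = ∞ > 1)


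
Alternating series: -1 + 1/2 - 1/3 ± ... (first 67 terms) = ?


S = -1 + 1/2 - 1/3 + 1/4 - 1/5 + 1/6 - 1/7 + 1/8 ± ...
= -0.7006
(Full series converges to -ln(2) ≈ -0.6931)

S_67 = -0.7006


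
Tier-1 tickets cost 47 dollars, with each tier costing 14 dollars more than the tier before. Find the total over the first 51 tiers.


aₙ = 47 + (51-1)×14 = 747
Sₙ = n(a₁+aₙ)/2 = 51×(47+747)/2
= 51×794/2 = 20247

S_51 = 20247


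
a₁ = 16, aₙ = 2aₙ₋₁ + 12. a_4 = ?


Computing step by step:
a_1 = 16
a_2 = 44
a_3 = 100
a_4 = 212


a_4 = 212


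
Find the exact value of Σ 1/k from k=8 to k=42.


Σₖ₌8^42 1/k = 1/8 + 1/9 + 1/10 + ... + 1/42
= 34529574772441493/19914562703599200
≈ 1.7339

Sum = 34529574772441493/19914562703599200 ≈ 1.7339


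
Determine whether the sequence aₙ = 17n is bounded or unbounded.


aₙ = 17n → as n→∞, aₙ→∞
No finite upper bound exists
The sequence is UNBOUNDED

Unbounded (aₙ → ∞ as n → ∞)


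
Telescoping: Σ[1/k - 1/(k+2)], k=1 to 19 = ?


Telescoping with gap 2: two head and two tail terms survive.
= (1 + 1/2) - (1/20 + 1/21)
= 3/2 - 1/20 - 1/21 = 589/420

Sum = 589/420


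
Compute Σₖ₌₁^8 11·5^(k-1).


Sₙ = 11×(5^8 - 1)/(5 - 1)
= 11×(390625 - 1)/4
= 11×390624/4
= 1074216

S_8 = 1074216


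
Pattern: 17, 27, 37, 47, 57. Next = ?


Pattern: arithmetic (d=10)
Terms: 17, 27, 37, 47, 57
Next term = 67

Next term = 67


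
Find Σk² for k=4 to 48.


Σₖ₌4^48 k² = Σₖ₌₁^48 k² − Σₖ₌₁^3 k²
= 48·49·97/6 − 3·4·7/6
= 38024 − 14 = 38010

Σk² = 38010


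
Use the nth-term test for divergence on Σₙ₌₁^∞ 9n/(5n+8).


lim(n→∞) 9n/(5n+8) = 9/5 = 9/5  (divide numerator and denominator by n)
lim aₙ = 9/5 ≠ 0 → series DIVERGES

Diverges (lim aₙ = 9/5 ≠ 0)


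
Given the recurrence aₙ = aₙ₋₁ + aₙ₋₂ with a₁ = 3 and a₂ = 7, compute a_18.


Computing iteratively: 3, 7, 10, 17, 27, 44, 71, 115, 186, 301, 487, 788, ...
a_18 = 14140

a_18 = 14140


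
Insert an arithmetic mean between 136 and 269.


AM = (136 + 269)/2 = 405/2 = 202.5

AM = 202.5


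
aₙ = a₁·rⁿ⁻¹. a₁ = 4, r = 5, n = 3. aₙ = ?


aₙ = a₁·r^(n-1)
= 4×5^2
= 4×25
= 100

a_3 = 100


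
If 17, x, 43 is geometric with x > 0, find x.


GM = √(17×43) = √731 = 27.037

GM = 27.037


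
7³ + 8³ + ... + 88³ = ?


Σₖ₌7^88 k³ = [88·89/2]² − [6·7/2]²
= 15335056 − 441 = 15334615

Σk³ = 15334615


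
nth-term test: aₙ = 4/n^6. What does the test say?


lim(n→∞) 4/n^6 = 0
lim aₙ = 0 → nth-term test is INCONCLUSIVE
(Need other tests; this is actually a convergent p-series with p=6 > 1)

Inconclusive (lim aₙ = 0; need another test)


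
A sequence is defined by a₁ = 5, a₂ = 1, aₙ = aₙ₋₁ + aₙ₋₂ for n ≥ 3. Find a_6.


Computing iteratively: 5, 1, 6, 7, 13, 20
a_6 = 20

a_6 = 20


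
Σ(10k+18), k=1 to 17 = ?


Σ(10k+18) = 10·Σk + 18·n
= 10·153 + 18·17
= 1530 + 306 = 1836

Σ = 1836


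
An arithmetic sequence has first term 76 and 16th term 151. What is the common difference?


d = (aₙ - a₁)/(n-1)
= (151 - 76)/(16-1)
= 75/15 = 5

d = 5


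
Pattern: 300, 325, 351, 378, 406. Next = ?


Pattern: triangular numbers: n(n+1)/2
Terms: 300, 325, 351, 378, 406
Next term = 435

Next term = 435


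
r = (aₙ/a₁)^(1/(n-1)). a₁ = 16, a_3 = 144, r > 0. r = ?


r^(n-1) = aₙ/a₁
r^2 = 144/16 = 9
r = 9^(1/2)
= ±3; taking r > 0 gives r = 3

r = 3


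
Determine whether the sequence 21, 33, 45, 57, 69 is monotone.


Differences: 12, 12, 12, 12
All differences > 0 → strictly INCREASING

Monotonically increasing


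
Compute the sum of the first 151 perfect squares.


n = 151
n(n+1)(2n+1)/6 = 151×152×303/6
= 6954456/6 = 1159076

Σk² = 1159076


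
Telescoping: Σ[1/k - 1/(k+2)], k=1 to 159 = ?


Telescoping with gap 2: two head and two tail terms survive.
= (1 + 1/2) - (1/160 + 1/161)
= 3/2 - 1/160 - 1/161 = 38319/25760

Sum = 38319/25760


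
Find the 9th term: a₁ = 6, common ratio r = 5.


aₙ = a₁·r^(n-1)
= 6×5^8
= 6×390625
= 2343750

a_9 = 2343750


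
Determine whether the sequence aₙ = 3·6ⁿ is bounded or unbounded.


aₙ = 3·6ⁿ → as n→∞, aₙ→∞ (since base 6 > 1)
No finite upper bound exists
The sequence is UNBOUNDED

Unbounded (aₙ → ∞ as n → ∞)


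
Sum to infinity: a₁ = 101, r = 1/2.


S∞ = a₁/(1-r) = 101/(1 - 1/2)
= 101/(1/2)
= 202

S∞ = 202


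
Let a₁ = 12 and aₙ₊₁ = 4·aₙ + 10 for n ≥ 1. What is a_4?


Computing step by step:
a_1 = 12
a_2 = 58
a_3 = 242
a_4 = 978


a_4 = 978


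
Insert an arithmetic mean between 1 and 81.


AM = (1 + 81)/2 = 82/2 = 41

AM = 41


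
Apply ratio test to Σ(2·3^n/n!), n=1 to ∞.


aₙ = 2·3^n/n!
a_{n+1}/aₙ = 3^(n+1)/(n+1)! × n!/3^n  (constant 2 cancels)
= 3/(n+1)
L = lim(n→∞) 3/(n+1) = 0
L < 1 → series CONVERGES

Converges (ratio test: L = 0 < 1)


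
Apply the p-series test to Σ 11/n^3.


p-series test: Σ c/n^p converges if p > 1, diverges if p ≤ 1 (constant c > 0 doesn't affect convergence).
p = 3
3 > 1 → CONVERGES

Converges (p = 3 > 1)


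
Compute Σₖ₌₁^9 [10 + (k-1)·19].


aₙ = 10 + (9-1)×19 = 162
Sₙ = n(a₁+aₙ)/2 = 9×(10+162)/2
= 9×172/2 = 774

S_9 = 774


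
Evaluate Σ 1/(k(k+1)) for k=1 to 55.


1/(k(k+1)) = 1/k - 1/(k+1) (partial fractions)
Telescoping: Σ = 1 - 1/56 = 55/56

Sum = 55/56


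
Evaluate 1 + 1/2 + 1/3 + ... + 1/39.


H_39 = 1/1 + 1/2 + 1/3 + ... + 1/39
= 2066035355155033/485721041551200
≈ 4.2535

H_39 = 2066035355155033/485721041551200 ≈ 4.2535


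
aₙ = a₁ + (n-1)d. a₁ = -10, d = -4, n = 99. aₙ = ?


aₙ = a₁ + (n-1)d
= -10 + (99-1)×-4
= -10 - 392
= -402

a_99 = -402


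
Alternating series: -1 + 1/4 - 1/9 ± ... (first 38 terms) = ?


S = -1 + 1/4 - 1/9 + 1/16 - 1/25 + 1/36 - 1/49 + 1/64 ± ...
= -0.8221
(Full series converges to -π²/12 ≈ -0.8225)

S_38 = -0.8221


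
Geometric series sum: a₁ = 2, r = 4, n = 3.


Sₙ = 2×(4^3 - 1)/(4 - 1)
= 2×(64 - 1)/3
= 2×63/3
= 42

S_3 = 42


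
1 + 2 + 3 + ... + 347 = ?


n(n+1)/2 = 347×348/2 = 120756/2 = 60378

Σk = 60378


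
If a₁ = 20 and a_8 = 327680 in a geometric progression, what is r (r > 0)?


r^(n-1) = aₙ/a₁
r^7 = 327680/20 = 16384
r = 16384^(1/7)
= 4

r = 4


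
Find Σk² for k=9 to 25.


Σₖ₌9^25 k² = Σₖ₌₁^25 k² − Σₖ₌₁^8 k²
= 25·26·51/6 − 8·9·17/6
= 5525 − 204 = 5321

Σk² = 5321


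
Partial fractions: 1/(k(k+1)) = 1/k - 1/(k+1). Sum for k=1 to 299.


1/(k(k+1)) = 1/k - 1/(k+1) (partial fractions)
Telescoping: Σ = 1 - 1/300 = 299/300

Sum = 299/300


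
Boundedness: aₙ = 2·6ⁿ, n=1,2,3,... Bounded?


aₙ = 2·6ⁿ → as n→∞, aₙ→∞ (since base 6 > 1)
No finite upper bound exists
The sequence is UNBOUNDED

Unbounded (aₙ → ∞ as n → ∞)


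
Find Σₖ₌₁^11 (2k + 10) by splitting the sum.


Σ(2k+10) = 2·Σk + 10·n
= 2·66 + 10·11
= 132 + 110 = 242

Σ = 242


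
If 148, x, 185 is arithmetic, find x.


AM = (148 + 185)/2 = 333/2 = 166.5

AM = 166.5


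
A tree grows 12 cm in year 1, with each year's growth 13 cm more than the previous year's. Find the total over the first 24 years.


aₙ = 12 + (24-1)×13 = 311
Sₙ = n(a₁+aₙ)/2 = 24×(12+311)/2
= 24×323/2 = 3876

S_24 = 3876


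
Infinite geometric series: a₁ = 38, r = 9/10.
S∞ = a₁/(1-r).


S∞ = a₁/(1-r) = 38/(1 - 9/10)
= 38/(1/10)
= 380

S∞ = 380


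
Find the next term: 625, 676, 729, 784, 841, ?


Pattern: perfect squares: n²
Terms: 625, 676, 729, 784, 841
Next term = 900

Next term = 900


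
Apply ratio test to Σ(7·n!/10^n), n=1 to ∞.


aₙ = 7·n!/10^n
a_{n+1}/aₙ = (n+1)!/10^(n+1) × 10^n/n!  (constant 7 cancels)
= (n+1)/10
L = lim(n→∞) (n+1)/10 = ∞
L > 1 → series DIVERGES

Diverges (ratio test: L = ∞ > 1)


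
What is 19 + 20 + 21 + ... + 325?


Σₖ₌19^325 k = Σₖ₌₁^325 k − Σₖ₌₁^18 k
= 325·326/2 − 18·19/2
= 52975 − 171 = 52804

Σk = 52804


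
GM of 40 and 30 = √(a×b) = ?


GM = √(40×30) = √1200 = 34.641

GM = 34.641


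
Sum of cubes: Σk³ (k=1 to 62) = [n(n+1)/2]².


n(n+1)/2 = 62×63/2 = 1953
Σk³ = 1953² = 3814209

Σk³ = 3814209


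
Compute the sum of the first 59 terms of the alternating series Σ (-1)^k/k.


S = -1 + 1/2 - 1/3 + 1/4 - 1/5 + 1/6 - 1/7 + 1/8 ± ...
= -0.7015
(Full series converges to -ln(2) ≈ -0.6931)

S_59 = -0.7015


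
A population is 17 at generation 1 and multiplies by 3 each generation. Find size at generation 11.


aₙ = a₁·r^(n-1)
= 17×3^10
= 17×59049
= 1003833

a_11 = 1003833


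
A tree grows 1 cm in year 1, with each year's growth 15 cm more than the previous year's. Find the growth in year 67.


aₙ = a₁ + (n-1)d
= 1 + (67-1)×15
= 1 + 990
= 991

a_67 = 991


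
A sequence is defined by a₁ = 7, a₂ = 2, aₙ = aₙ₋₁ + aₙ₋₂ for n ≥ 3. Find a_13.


Computing iteratively: 7, 2, 9, 11, 20, 31, 51, 82, 133, 215, 348, 563, ...
a_13 = 911

a_13 = 911


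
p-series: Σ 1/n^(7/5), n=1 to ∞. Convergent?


p-series test: Σ c/n^p converges if p > 1, diverges if p ≤ 1 (constant c > 0 doesn't affect convergence).
p = 7/5
7/5 > 1 → CONVERGES

Converges (p = 7/5 > 1)


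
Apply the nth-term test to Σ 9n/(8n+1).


lim(n→∞) 9n/(8n+1) = 9/8 = 9/8  (divide numerator and denominator by n)
lim aₙ = 9/8 ≠ 0 → series DIVERGES

Diverges (lim aₙ = 9/8 ≠ 0)


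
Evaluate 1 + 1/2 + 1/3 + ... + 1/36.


H_36 = 1/1 + 1/2 + 1/3 + ... + 1/36
= 54801925434709/13127595717600
≈ 4.1746

H_36 = 54801925434709/13127595717600 ≈ 4.1746


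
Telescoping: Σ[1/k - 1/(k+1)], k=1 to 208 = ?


Telescoping: adjacent terms cancel.
= 1/1 - 1/209
= 1 - 1/209 = 208/209

Sum = 208/209


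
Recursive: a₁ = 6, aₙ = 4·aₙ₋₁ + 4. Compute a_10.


Computing step by step:
a_1 = 6
a_2 = 28
a_3 = 116
a_4 = 468
a_5 = 1876
a_6 = 7508
a_7 = 30036
a_8 = 120148
a_9 = 480596
a_10 = 1922388


a_10 = 1922388


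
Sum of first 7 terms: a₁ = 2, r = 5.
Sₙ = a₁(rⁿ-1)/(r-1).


Sₙ = 2×(5^7 - 1)/(5 - 1)
= 2×(78125 - 1)/4
= 2×78124/4
= 39062

S_7 = 39062


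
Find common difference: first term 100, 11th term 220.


d = (aₙ - a₁)/(n-1)
= (220 - 100)/(11-1)
= 120/10 = 12

d = 12


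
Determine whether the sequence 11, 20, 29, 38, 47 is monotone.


Differences: 9, 9, 9, 9
All differences > 0 → strictly INCREASING

Monotonically increasing


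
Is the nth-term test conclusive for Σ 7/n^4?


lim(n→∞) 7/n^4 = 0
lim aₙ = 0 → nth-term test is INCONCLUSIVE
(Need other tests; this is actually a convergent p-series with p=4 > 1)

Inconclusive (lim aₙ = 0; need another test)


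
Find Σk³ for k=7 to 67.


Σₖ₌7^67 k³ = [67·68/2]² − [6·7/2]²
= 5189284 − 441 = 5188843

Σk³ = 5188843


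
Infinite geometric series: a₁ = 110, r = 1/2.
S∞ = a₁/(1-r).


S∞ = a₁/(1-r) = 110/(1 - 1/2)
= 110/(1/2)
= 220

S∞ = 220


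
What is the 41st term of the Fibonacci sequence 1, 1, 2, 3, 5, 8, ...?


Fibonacci sequence: 1, 1, 2, 3, 5, 8, 13, 21, 34, 55, 89, ...
F(41) = 165580141

F(41) = 165580141


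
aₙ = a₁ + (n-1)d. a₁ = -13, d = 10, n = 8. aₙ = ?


aₙ = a₁ + (n-1)d
= -13 + (8-1)×10
= -13 + 70
= 57

a_8 = 57


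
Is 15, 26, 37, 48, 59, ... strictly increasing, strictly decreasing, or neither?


Differences: 11, 11, 11, 11
All differences > 0 → strictly INCREASING

Monotonically increasing


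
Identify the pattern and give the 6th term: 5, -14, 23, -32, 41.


Pattern: alternating sign, magnitude arithmetic (d=9)
Terms: 5, -14, 23, -32, 41
Next term = -50

Next term = -50


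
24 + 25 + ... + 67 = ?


Σₖ₌24^67 k = Σₖ₌₁^67 k − Σₖ₌₁^23 k
= 67·68/2 − 23·24/2
= 2278 − 276 = 2002

Σk = 2002


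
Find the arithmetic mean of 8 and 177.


AM = (8 + 177)/2 = 185/2 = 92.5

AM = 92.5


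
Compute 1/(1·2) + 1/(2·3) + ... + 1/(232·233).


1/(k(k+1)) = 1/k - 1/(k+1) (partial fractions)
Telescoping: Σ = 1 - 1/233 = 232/233

Sum = 232/233


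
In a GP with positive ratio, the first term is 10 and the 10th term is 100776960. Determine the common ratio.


r^(n-1) = aₙ/a₁
r^9 = 100776960/10 = 10077696
r = 10077696^(1/9)
= 6

r = 6


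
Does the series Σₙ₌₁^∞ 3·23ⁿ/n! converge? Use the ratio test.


aₙ = 3·23^n/n!
a_{n+1}/aₙ = 23^(n+1)/(n+1)! × n!/23^n  (constant 3 cancels)
= 23/(n+1)
L = lim(n→∞) 23/(n+1) = 0
L < 1 → series CONVERGES

Converges (ratio test: L = 0 < 1)


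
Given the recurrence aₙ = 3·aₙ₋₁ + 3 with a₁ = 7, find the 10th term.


Computing step by step:
a_1 = 7
a_2 = 24
a_3 = 75
a_4 = 228
a_5 = 687
a_6 = 2064
a_7 = 6195
a_8 = 18588
a_9 = 55767
a_10 = 167304


a_10 = 167304


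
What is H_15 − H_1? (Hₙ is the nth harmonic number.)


Σₖ₌2^15 1/k = 1/2 + 1/3 + 1/4 + ... + 1/15
= 835397/360360
≈ 2.3182

Sum = 835397/360360 ≈ 2.3182


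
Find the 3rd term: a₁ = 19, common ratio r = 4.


aₙ = a₁·r^(n-1)
= 19×4^2
= 19×16
= 304

a_3 = 304


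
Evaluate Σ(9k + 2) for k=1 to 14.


Σ(9k+2) = 9·Σk + 2·n
= 9·105 + 2·14
= 945 + 28 = 973

Σ = 973


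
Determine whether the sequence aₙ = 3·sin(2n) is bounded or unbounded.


For all n, -1 ≤ sin(2n) ≤ 1, so -3 ≤ 3·sin(2n) ≤ 3
Lower bound: -3, Upper bound: 3
The sequence IS bounded

Bounded (-3 ≤ aₙ ≤ 3)


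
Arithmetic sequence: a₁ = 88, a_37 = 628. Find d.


d = (aₙ - a₁)/(n-1)
= (628 - 88)/(37-1)
= 540/36 = 15

d = 15


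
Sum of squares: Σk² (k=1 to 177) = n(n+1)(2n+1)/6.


n = 177
n(n+1)(2n+1)/6 = 177×178×355/6
= 11184630/6 = 1864105

Σk² = 1864105


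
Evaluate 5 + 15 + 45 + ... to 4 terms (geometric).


Sₙ = 5×(3^4 - 1)/(3 - 1)
= 5×(81 - 1)/2
= 5×80/2
= 200

S_4 = 200


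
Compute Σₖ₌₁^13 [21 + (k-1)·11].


aₙ = 21 + (13-1)×11 = 153
Sₙ = n(a₁+aₙ)/2 = 13×(21+153)/2
= 13×174/2 = 1131

S_13 = 1131


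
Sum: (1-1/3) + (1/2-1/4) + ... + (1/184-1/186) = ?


Telescoping with gap 2: two head and two tail terms survive.
= (1 + 1/2) - (1/185 + 1/186)
= 3/2 - 1/185 - 1/186 = 25622/17205

Sum = 25622/17205


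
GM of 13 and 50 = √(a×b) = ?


GM = √(13×50) = √650 = 25.4951

GM = 25.4951


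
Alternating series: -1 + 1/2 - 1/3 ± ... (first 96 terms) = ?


S = -1 + 1/2 - 1/3 + 1/4 - 1/5 + 1/6 - 1/7 + 1/8 ± ...
= -0.688
(Full series converges to -ln(2) ≈ -0.6931)

S_96 = -0.688


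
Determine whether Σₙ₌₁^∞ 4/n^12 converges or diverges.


p-series test: Σ c/n^p converges if p > 1, diverges if p ≤ 1 (constant c > 0 doesn't affect convergence).
p = 12
12 > 1 → CONVERGES

Converges (p = 12 > 1)


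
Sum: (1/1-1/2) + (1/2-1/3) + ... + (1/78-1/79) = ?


Telescoping: adjacent terms cancel.
= 1/1 - 1/79
= 1 - 1/79 = 78/79

Sum = 78/79


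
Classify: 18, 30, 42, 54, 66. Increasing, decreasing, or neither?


Differences: 12, 12, 12, 12
All differences > 0 → strictly INCREASING

Monotonically increasing


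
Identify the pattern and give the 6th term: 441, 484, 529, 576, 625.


Pattern: perfect squares: n²
Terms: 441, 484, 529, 576, 625
Next term = 676

Next term = 676


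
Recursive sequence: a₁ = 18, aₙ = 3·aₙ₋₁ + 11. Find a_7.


Computing step by step:
a_1 = 18
a_2 = 65
a_3 = 206
a_4 = 629
a_5 = 1898
a_6 = 5705
a_7 = 17126


a_7 = 17126


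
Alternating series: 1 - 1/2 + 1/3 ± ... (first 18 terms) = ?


S = 1 - 1/2 + 1/3 - 1/4 + 1/5 - 1/6 + 1/7 - 1/8 ± ...
= 0.6661
(Full series converges to +ln(2) ≈ +0.6931)

S_18 = 0.6661


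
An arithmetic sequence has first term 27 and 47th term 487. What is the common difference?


d = (aₙ - a₁)/(n-1)
= (487 - 27)/(47-1)
= 460/46 = 10

d = 10


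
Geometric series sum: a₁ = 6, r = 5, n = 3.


Sₙ = 6×(5^3 - 1)/(5 - 1)
= 6×(125 - 1)/4
= 6×124/4
= 186

S_3 = 186


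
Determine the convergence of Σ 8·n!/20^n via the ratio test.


aₙ = 8·n!/20^n
a_{n+1}/aₙ = (n+1)!/20^(n+1) × 20^n/n!  (constant 8 cancels)
= (n+1)/20
L = lim(n→∞) (n+1)/20 = ∞
L > 1 → series DIVERGES

Diverges (ratio test: L = ∞ > 1)


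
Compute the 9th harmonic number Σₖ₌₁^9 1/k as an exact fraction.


H_9 = 1/1 + 1/2 + 1/3 + 1/4 + 1/5 + 1/6 + 1/7 + 1/8 + 1/9
= 7129/2520
≈ 2.829

H_9 = 7129/2520 ≈ 2.829


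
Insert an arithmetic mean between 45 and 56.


AM = (45 + 56)/2 = 101/2 = 50.5

AM = 50.5


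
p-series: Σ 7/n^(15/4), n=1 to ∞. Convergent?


p-series test: Σ c/n^p converges if p > 1, diverges if p ≤ 1 (constant c > 0 doesn't affect convergence).
p = 15/4
15/4 > 1 → CONVERGES

Converges (p = 15/4 > 1)


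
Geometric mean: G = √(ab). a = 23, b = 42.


GM = √(23×42) = √966 = 31.0805

GM = 31.0805


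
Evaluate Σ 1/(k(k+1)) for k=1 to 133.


1/(k(k+1)) = 1/k - 1/(k+1) (partial fractions)
Telescoping: Σ = 1 - 1/134 = 133/134

Sum = 133/134


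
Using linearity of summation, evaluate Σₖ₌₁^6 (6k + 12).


Σ(6k+12) = 6·Σk + 12·n
= 6·21 + 12·6
= 126 + 72 = 198

Σ = 198


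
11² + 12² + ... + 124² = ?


Σₖ₌11^124 k² = Σₖ₌₁^124 k² − Σₖ₌₁^10 k²
= 124·125·249/6 − 10·11·21/6
= 643250 − 385 = 642865

Σk² = 642865


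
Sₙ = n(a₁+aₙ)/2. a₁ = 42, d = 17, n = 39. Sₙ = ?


aₙ = 42 + (39-1)×17 = 688
Sₙ = n(a₁+aₙ)/2 = 39×(42+688)/2
= 39×730/2 = 14235

S_39 = 14235
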